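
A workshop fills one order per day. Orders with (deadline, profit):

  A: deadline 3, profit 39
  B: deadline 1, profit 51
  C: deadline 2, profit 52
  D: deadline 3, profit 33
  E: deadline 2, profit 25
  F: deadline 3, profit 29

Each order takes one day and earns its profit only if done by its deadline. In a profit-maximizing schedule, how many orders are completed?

3

Profit order: C=52 B=51 A=39 D=33 F=29 E=25
Assign: C→slot 2, B→slot 1, A→slot 3, D skipped, F skipped, E skipped.
Slots: [1:B] [2:C] [3:A]
3 of 6 scheduled.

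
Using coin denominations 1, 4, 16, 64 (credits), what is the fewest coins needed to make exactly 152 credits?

5

152 − 2×64→24 − 1×16→8 − 2×4→0
Total coins = 2 + 1 + 2 = 5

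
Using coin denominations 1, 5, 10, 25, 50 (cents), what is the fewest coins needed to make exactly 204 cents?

8

204 − 4×50→4 − 4×1→0
Total coins = 4 + 4 = 8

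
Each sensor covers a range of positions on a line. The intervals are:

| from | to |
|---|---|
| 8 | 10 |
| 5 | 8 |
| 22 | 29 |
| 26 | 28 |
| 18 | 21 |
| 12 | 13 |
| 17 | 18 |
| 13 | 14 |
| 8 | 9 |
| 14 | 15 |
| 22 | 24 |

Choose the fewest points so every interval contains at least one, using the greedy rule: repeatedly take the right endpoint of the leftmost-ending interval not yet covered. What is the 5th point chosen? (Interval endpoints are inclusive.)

24

Sort by right endpoint; whenever an interval is uncovered, place a point at its right end.
Sorted: [5,8] [8,9] [8,10] [12,13] [13,14] [14,15] [17,18] [18,21] [22,24] [26,28] [22,29]
{[5,8],[8,9],[8,10]} hit by 8; {[12,13],[13,14]} hit by 13; {[14,15]} hit by 15; {[17,18],[18,21]} hit by 18; {[22,24]} hit by 24; {[26,28],[22,29]} hit by 28.
Points: 8, 13, 15, 18, 24, 28 (6 total).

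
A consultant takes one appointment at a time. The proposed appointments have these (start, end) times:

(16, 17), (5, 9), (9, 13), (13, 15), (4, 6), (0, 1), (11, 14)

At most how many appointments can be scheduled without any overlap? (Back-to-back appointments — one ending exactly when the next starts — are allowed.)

Sorted by end: (0,1)  (4,6)  (5,9)  (9,13)  (11,14)  (13,15)  (16,17)
take (0,1); take (4,6); take (9,13); take (13,15); take (16,17).
Selected 5 appointments.

5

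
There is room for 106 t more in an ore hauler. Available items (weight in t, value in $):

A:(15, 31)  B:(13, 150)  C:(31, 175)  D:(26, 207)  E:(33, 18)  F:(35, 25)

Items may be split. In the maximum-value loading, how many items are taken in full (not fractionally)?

4

Sort by value per unit weight and fill in that order.
Ratios (sorted): B 11.54, D 7.96, C 5.65, A 2.07, F 0.71, E 0.55
take B (13 @ 150); take D (26 @ 207); take C (31 @ 175); take A (15 @ 31); take 21/35 of F → 15.00. Capacity used 106/106.
4 item(s) taken whole; one partial (take 21/35 of F).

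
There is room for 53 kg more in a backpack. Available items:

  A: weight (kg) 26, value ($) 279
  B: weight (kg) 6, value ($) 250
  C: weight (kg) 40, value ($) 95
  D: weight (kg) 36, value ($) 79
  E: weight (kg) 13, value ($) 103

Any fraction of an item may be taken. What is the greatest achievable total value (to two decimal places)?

Greedy by value/weight ratio, highest first.
Order: B (250/6=41.67) > A (279/26=10.73) > E (103/13=7.92) > C (95/40=2.38) > D (79/36=2.19)
Fill: take B (6 @ 250) → take A (26 @ 279) → take E (13 @ 103) → take 8/40 of C → 19.00; 53/53 used.
Total value = 651.00

651.00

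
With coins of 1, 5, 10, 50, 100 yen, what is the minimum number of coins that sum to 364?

9

Use the largest denomination that fits, subtract, and repeat.
364 − 3×100→64 − 1×50→14 − 1×10→4 − 4×1→0
Total coins = 3 + 1 + 1 + 4 = 9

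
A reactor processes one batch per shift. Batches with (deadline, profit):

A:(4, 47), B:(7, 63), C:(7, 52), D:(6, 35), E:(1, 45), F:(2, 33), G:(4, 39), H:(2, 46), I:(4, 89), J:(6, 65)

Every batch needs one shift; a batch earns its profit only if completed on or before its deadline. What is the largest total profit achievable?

407

Sort by profit descending; place each in the latest free slot ≤ its deadline.
By profit: I(d4,89), J(d6,65), B(d7,63), C(d7,52), A(d4,47), H(d2,46), E(d1,45), G(d4,39), D(d6,35), F(d2,33)
I→slot 4; J→slot 6; B→slot 7; C→slot 5; A→slot 3; H→slot 2; E→slot 1; G skipped; D skipped; F skipped.
Profit = 45 + 46 + 47 + 89 + 52 + 65 + 63 = 407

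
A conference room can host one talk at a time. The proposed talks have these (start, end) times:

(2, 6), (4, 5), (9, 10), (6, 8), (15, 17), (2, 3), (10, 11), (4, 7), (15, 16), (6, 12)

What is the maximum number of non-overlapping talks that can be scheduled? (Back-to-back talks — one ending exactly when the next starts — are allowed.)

6

Sorted by end: (2,3)  (4,5)  (2,6)  (4,7)  (6,8)  (9,10)  (10,11)  (6,12)  (15,16)  (15,17)
take (2,3); take (4,5); skip (4,7); take (6,8); take (9,10); take (10,11); take (15,16).
Selected 6 talks.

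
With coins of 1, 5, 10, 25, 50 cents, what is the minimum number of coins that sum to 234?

10

Greedy: take as many of the largest coin as possible, then repeat with the remainder.
234 = 4×50 + 1×25 + 1×5 + 4×1
Total coins = 4 + 1 + 1 + 4 = 10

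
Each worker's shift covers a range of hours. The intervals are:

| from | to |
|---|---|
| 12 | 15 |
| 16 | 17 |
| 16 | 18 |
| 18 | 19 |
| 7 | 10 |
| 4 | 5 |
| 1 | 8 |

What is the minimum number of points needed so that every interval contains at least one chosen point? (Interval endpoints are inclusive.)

Sorted: [4,5] [1,8] [7,10] [12,15] [16,17] [16,18] [18,19]
{[4,5],[1,8]} hit by 5; {[7,10]} hit by 10; {[12,15]} hit by 15; {[16,17],[16,18]} hit by 17; {[18,19]} hit by 19.
Points: 5, 10, 15, 17, 19 (5 total).

5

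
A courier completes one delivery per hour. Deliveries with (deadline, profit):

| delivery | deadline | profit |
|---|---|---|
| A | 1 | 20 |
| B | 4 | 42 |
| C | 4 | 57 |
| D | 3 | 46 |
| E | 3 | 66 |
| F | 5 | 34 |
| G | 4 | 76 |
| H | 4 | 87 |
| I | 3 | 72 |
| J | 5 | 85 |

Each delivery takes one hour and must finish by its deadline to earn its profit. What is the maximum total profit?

386

By profit: H(d4,87), J(d5,85), G(d4,76), I(d3,72), E(d3,66), C(d4,57), D(d3,46), B(d4,42), F(d5,34), A(d1,20)
H→slot 4; J→slot 5; G→slot 3; I→slot 2; E→slot 1; C skipped; D skipped; B skipped; F skipped; A skipped.
Profit = 66 + 72 + 76 + 87 + 85 = 386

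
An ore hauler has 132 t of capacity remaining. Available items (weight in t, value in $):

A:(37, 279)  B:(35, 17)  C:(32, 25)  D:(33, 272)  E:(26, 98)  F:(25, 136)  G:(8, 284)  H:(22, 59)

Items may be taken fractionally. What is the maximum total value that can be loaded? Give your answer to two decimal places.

1077.05

Ratios (sorted): G 35.50, D 8.24, A 7.54, F 5.44, E 3.77, H 2.68, C 0.78, B 0.49
take G (8 @ 284); take D (33 @ 272); take A (37 @ 279); take F (25 @ 136); take E (26 @ 98); take 3/22 of H → 8.05. Capacity used 132/132.
Total value = 1077.05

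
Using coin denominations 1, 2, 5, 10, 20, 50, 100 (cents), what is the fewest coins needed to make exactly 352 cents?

Use the largest denomination that fits, subtract, and repeat.
352 = 3×100 + 1×50 + 1×2
Total coins = 3 + 1 + 1 = 5

5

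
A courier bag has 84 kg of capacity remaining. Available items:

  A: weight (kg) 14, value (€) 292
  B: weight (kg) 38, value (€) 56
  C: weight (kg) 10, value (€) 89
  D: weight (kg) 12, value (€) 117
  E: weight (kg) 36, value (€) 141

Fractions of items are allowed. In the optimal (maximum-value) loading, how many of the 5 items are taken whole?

4

Ratios (sorted): A 20.86, D 9.75, C 8.90, E 3.92, B 1.47
take A (14 @ 292); take D (12 @ 117); take C (10 @ 89); take E (36 @ 141); take 12/38 of B → 17.68. Capacity used 84/84.
4 item(s) taken whole; one partial (take 12/38 of B).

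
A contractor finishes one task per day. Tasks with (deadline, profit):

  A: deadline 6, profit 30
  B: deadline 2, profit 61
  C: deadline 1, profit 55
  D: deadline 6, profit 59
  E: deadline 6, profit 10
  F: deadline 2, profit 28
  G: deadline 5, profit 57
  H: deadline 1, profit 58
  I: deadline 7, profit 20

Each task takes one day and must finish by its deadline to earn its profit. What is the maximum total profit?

295

Sort by profit descending; place each in the latest free slot ≤ its deadline.
By profit: B(d2,61), D(d6,59), H(d1,58), G(d5,57), C(d1,55), A(d6,30), F(d2,28), I(d7,20), E(d6,10)
B→slot 2; D→slot 6; H→slot 1; G→slot 5; C skipped; A→slot 4; F skipped; I→slot 7; E→slot 3.
Profit = 58 + 61 + 10 + 30 + 57 + 59 + 20 = 295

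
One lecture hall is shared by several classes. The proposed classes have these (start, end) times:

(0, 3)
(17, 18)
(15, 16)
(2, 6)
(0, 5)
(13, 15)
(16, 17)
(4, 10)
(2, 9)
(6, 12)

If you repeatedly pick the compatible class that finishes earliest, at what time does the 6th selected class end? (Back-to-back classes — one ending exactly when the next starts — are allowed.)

18

Sort by end time and greedily take each interval whose start is ≥ the last chosen end.
Sorted by end: (0,3)  (0,5)  (2,6)  (2,9)  (4,10)  (6,12)  (13,15)  (15,16)  (16,17)  (17,18)
take (0,3); skip (2,6); take (4,10); take (13,15); take (15,16); take (16,17); take (17,18).
Selected: (0,3) (4,10) (13,15) (15,16) (16,17) (17,18)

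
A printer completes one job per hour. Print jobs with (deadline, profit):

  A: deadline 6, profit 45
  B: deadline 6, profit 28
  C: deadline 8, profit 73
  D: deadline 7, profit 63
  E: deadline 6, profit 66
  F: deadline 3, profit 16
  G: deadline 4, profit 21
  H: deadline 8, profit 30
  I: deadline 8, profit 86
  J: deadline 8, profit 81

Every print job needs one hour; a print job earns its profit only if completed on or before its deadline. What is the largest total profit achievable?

472

Sort by profit descending; place each in the latest free slot ≤ its deadline.
By profit: I(d8,86), J(d8,81), C(d8,73), E(d6,66), D(d7,63), A(d6,45), H(d8,30), B(d6,28), G(d4,21), F(d3,16)
I→slot 8; J→slot 7; C→slot 6; E→slot 5; D→slot 4; A→slot 3; H→slot 2; B→slot 1; G skipped; F skipped.
Profit = 28 + 30 + 45 + 63 + 66 + 73 + 81 + 86 = 472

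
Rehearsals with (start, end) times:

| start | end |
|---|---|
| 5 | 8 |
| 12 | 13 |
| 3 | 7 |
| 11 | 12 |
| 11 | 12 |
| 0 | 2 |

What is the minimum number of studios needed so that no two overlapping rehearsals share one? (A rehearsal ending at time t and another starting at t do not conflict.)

starts: [0, 3, 5, 11, 11, 12]
ends:   [2, 7, 8, 12, 12, 13]
s0→1 e2→0 s3→1 s5→2  — peak 2.

2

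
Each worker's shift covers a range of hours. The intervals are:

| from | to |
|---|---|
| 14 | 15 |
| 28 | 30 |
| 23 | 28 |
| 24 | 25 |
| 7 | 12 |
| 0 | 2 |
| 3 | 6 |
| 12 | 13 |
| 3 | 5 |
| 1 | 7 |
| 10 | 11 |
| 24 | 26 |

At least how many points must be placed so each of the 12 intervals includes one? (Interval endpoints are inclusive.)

Sorted: [0,2] [3,5] [3,6] [1,7] [10,11] [7,12] [12,13] [14,15] [24,25] [24,26] [23,28] [28,30]
{[0,2]} hit by 2; {[3,5],[3,6],[1,7]} hit by 5; {[10,11],[7,12]} hit by 11; {[12,13]} hit by 13; {[14,15]} hit by 15; {[24,25],[24,26],[23,28]} hit by 25; {[28,30]} hit by 30.
Points: 2, 5, 11, 13, 15, 25, 30 (7 total).

7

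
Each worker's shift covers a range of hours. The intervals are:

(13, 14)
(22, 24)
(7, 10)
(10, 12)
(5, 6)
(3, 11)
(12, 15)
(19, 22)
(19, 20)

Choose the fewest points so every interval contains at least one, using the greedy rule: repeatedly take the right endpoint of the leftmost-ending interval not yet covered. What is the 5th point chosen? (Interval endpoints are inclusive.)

Sorted: [5,6] [7,10] [3,11] [10,12] [13,14] [12,15] [19,20] [19,22] [22,24]
{[5,6]} hit by 6; {[7,10],[3,11],[10,12]} hit by 10; {[13,14],[12,15]} hit by 14; {[19,20],[19,22]} hit by 20; {[22,24]} hit by 24.
Points: 6, 10, 14, 20, 24 (5 total).

24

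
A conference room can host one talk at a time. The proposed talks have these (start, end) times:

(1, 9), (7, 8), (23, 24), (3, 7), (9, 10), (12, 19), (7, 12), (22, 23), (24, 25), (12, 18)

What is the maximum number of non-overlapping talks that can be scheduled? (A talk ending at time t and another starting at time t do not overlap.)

7

Sorted by end: (3,7)  (7,8)  (1,9)  (9,10)  (7,12)  (12,18)  (12,19)  (22,23)  (23,24)  (24,25)
take (3,7); take (7,8); take (9,10); take (12,18); take (22,23); take (23,24); take (24,25).
Selected 7 talks.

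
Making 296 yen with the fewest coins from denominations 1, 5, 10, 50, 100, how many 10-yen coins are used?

Use the largest denomination that fits, subtract, and repeat.
296 = 2×100 + 1×50 + 4×10 + 1×5 + 1×1
Count of 10: 4

4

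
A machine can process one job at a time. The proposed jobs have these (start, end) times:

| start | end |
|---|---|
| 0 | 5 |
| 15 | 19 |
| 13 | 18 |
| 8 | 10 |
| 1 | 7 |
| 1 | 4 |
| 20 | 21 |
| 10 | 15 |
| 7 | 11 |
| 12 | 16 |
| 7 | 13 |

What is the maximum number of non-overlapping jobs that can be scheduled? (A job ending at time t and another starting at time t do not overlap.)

Greedy by earliest finish: after sorting by end time, pick each interval compatible with the last pick.
Sorted by end: (1,4)  (0,5)  (1,7)  (8,10)  (7,11)  (7,13)  (10,15)  (12,16)  (13,18)  (15,19)  (20,21)
take (1,4); skip (0,5); skip (1,7); take (8,10); skip (7,11); take (10,15); skip (13,18); take (15,19); take (20,21).
Selected 5 jobs.

5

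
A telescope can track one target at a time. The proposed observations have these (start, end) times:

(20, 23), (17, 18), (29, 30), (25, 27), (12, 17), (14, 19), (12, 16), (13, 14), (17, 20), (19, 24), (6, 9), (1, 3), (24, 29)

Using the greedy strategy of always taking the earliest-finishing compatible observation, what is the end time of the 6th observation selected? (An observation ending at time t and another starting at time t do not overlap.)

Order by finish time; keep every interval that doesn't clash with the previous kept one.
Sorted by end: (1,3)  (6,9)  (13,14)  (12,16)  (12,17)  (17,18)  (14,19)  (17,20)  (20,23)  (19,24)  (25,27)  (24,29)  (29,30)
take (1,3); take (6,9); take (13,14); skip (12,16); take (17,18); take (20,23); take (25,27); take (29,30).
Selected: (1,3) (6,9) (13,14) (17,18) (20,23) (25,27) (29,30)

27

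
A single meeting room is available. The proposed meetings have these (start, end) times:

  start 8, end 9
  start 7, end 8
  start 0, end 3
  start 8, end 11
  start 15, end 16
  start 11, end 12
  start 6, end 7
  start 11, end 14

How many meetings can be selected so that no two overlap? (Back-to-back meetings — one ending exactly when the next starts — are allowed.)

Greedy by earliest finish: after sorting by end time, pick each interval compatible with the last pick.
By end time: (0,3), (6,7), (7,8), (8,9), (8,11), (11,12), (11,14), (15,16).
Pick (0,3); next start ≥ 3 → (6,7); next start ≥ 7 → (7,8); next start ≥ 8 → (8,9); next start ≥ 9 → (11,12); next start ≥ 12 → (15,16).
Selected 6 meetings.

6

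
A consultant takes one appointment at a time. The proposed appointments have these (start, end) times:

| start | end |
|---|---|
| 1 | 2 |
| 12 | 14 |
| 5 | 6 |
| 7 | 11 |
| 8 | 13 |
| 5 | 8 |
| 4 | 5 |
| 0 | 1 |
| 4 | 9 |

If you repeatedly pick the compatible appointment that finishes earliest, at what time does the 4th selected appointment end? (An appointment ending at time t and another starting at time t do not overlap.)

6

By end time: (0,1), (1,2), (4,5), (5,6), (5,8), (4,9), (7,11), (8,13), (12,14).
Pick (0,1); next start ≥ 1 → (1,2); next start ≥ 2 → (4,5); next start ≥ 5 → (5,6); next start ≥ 6 → (7,11); next start ≥ 11 → (12,14).
Selected: (0,1) (1,2) (4,5) (5,6) (7,11) (12,14)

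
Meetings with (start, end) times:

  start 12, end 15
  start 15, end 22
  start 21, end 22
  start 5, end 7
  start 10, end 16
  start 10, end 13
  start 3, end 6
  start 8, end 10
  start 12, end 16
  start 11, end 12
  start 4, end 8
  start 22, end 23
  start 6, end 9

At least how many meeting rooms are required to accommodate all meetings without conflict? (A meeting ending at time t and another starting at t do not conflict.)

4

The answer is the maximum number of intervals overlapping at any instant.
starts: [3, 4, 5, 6, 8, 10, 10, 11, 12, 12, 15, 21, 22]
ends:   [6, 7, 8, 9, 10, 12, 13, 15, 16, 16, 22, 22, 23]
s3→1 s4→2 s5→3 e6→2 s6→3 e7→2 e8→1 s8→2 e9→1 e10→0 s10→1 s10→2 s11→3 e12→2 s12→3 s12→4  — peak 4.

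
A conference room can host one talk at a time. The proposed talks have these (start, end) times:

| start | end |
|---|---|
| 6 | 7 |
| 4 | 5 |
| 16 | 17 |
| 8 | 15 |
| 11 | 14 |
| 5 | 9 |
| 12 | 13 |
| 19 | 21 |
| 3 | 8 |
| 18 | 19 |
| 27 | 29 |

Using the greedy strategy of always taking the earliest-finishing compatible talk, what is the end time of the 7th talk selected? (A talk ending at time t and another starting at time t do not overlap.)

29

Sorted by end: (4,5)  (6,7)  (3,8)  (5,9)  (12,13)  (11,14)  (8,15)  (16,17)  (18,19)  (19,21)  (27,29)
take (4,5); take (6,7); skip (3,8); take (12,13); take (16,17); take (18,19); take (19,21); take (27,29).
Selected: (4,5) (6,7) (12,13) (16,17) (18,19) (19,21) (27,29)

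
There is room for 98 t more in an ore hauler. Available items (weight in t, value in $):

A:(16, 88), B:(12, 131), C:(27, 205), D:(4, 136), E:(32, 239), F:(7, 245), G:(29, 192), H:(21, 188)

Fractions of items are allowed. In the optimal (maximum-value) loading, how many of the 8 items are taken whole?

Greedy by value/weight ratio, highest first.
Ratios (sorted): F 35.00, D 34.00, B 10.92, H 8.95, C 7.59, E 7.47, G 6.62, A 5.50
take F (7 @ 245); take D (4 @ 136); take B (12 @ 131); take H (21 @ 188); take C (27 @ 205); take 27/32 of E → 201.66. Capacity used 98/98.
5 item(s) taken whole; one partial (take 27/32 of E).

5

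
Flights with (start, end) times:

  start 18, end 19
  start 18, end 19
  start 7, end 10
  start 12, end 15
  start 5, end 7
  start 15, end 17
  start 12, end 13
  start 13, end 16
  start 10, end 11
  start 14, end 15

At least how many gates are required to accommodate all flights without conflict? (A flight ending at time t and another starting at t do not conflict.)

Count concurrent intervals with a sweep; the peak is the room count.
starts: [5, 7, 10, 12, 12, 13, 14, 15, 18, 18]
ends:   [7, 10, 11, 13, 15, 15, 16, 17, 19, 19]
s5→1 e7→0 s7→1 e10→0 s10→1 e11→0 s12→1 s12→2 e13→1 s13→2 s14→3  — peak 3.

3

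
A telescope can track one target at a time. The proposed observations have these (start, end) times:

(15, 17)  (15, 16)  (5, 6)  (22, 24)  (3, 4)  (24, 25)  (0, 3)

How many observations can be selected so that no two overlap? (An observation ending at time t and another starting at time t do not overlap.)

6

Greedy by earliest finish: after sorting by end time, pick each interval compatible with the last pick.
By end time: (0,3), (3,4), (5,6), (15,16), (15,17), (22,24), (24,25).
Pick (0,3); next start ≥ 3 → (3,4); next start ≥ 4 → (5,6); next start ≥ 6 → (15,16); next start ≥ 16 → (22,24); next start ≥ 24 → (24,25).
Selected 6 observations.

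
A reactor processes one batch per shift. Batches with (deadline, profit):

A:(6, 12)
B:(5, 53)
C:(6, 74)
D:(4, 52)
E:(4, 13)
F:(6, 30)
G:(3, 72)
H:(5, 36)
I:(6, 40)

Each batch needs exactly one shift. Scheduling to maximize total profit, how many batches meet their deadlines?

6

Take jobs in profit order; each goes to the latest open slot no later than its deadline.
Profit order: C=74 G=72 B=53 D=52 I=40 H=36 F=30 E=13 A=12
Assign: C→slot 6, G→slot 3, B→slot 5, D→slot 4, I→slot 2, H→slot 1, F skipped, E skipped, A skipped.
Slots: [1:H] [2:I] [3:G] [4:D] [5:B] [6:C]
6 of 9 scheduled.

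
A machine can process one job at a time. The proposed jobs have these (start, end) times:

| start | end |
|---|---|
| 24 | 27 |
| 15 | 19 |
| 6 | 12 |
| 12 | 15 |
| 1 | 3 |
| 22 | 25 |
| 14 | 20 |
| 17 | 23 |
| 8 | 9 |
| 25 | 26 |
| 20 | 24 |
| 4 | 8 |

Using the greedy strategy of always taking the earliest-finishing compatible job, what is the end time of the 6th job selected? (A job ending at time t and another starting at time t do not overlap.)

Order by finish time; keep every interval that doesn't clash with the previous kept one.
Sorted by end: (1,3)  (4,8)  (8,9)  (6,12)  (12,15)  (15,19)  (14,20)  (17,23)  (20,24)  (22,25)  (25,26)  (24,27)
take (1,3); take (4,8); take (8,9); skip (6,12); take (12,15); take (15,19); skip (14,20); skip (17,23); take (20,24); take (25,26).
Selected: (1,3) (4,8) (8,9) (12,15) (15,19) (20,24) (25,26)

24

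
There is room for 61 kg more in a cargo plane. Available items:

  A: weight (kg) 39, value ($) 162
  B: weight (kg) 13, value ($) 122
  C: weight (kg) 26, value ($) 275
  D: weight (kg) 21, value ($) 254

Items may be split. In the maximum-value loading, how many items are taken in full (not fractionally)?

Ratios (sorted): D 12.10, C 10.58, B 9.38, A 4.15
take D (21 @ 254); take C (26 @ 275); take B (13 @ 122); take 1/39 of A → 4.15. Capacity used 61/61.
3 item(s) taken whole; one partial (take 1/39 of A).

3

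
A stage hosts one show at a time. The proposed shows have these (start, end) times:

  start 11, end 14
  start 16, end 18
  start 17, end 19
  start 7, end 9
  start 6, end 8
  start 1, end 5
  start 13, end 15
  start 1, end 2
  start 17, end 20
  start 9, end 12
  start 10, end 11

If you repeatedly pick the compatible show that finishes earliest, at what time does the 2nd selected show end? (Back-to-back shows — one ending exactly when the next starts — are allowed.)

8

Greedy by earliest finish: after sorting by end time, pick each interval compatible with the last pick.
By end time: (1,2), (1,5), (6,8), (7,9), (10,11), (9,12), (11,14), (13,15), (16,18), (17,19), (17,20).
Pick (1,2); next start ≥ 2 → (6,8); next start ≥ 8 → (10,11); next start ≥ 11 → (11,14); next start ≥ 14 → (16,18).
Selected: (1,2) (6,8) (10,11) (11,14) (16,18)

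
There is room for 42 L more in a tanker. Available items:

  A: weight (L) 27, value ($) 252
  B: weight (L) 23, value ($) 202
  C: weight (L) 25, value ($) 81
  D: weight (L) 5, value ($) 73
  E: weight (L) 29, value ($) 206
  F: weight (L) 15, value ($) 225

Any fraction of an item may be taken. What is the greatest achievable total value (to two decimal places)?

503.33

Greedy by value/weight ratio, highest first.
Order: F (225/15=15.00) > D (73/5=14.60) > A (252/27=9.33) > B (202/23=8.78) > E (206/29=7.10) > C (81/25=3.24)
Fill: take F (15 @ 225) → take D (5 @ 73) → take 22/27 of A → 205.33; 42/42 used.
Total value = 503.33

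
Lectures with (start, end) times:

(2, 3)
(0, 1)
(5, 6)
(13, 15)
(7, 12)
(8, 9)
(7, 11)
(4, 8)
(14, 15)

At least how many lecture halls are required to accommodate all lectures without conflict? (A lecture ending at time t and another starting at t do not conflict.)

3

The answer is the maximum number of intervals overlapping at any instant.
Events (time:±→running): 0:+→1 1:-→0 2:+→1 3:-→0 4:+→1 5:+→2 6:-→1 7:+→2 7:+→3 … peak 3.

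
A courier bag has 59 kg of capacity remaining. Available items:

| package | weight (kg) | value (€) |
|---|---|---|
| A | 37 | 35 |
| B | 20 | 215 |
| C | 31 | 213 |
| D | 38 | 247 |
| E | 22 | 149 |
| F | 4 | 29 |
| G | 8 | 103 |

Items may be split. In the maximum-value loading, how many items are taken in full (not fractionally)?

Sort by value per unit weight and fill in that order.
Order: G (103/8=12.88) > B (215/20=10.75) > F (29/4=7.25) > C (213/31=6.87) > E (149/22=6.77) > D (247/38=6.50) > A (35/37=0.95)
Fill: take G (8 @ 103) → take B (20 @ 215) → take F (4 @ 29) → take 27/31 of C → 185.52; 59/59 used.
3 item(s) taken whole; one partial (take 27/31 of C).

3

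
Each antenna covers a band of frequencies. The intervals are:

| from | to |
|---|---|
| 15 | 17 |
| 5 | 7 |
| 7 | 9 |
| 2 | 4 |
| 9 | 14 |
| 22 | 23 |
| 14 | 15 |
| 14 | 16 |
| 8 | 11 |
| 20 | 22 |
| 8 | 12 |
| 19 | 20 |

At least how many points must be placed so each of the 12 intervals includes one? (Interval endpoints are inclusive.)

Process intervals by earliest right end; each time one isn't hit yet, stab at its right endpoint.
By right end: [2,4]  [5,7]  [7,9]  [8,11]  [8,12]  [9,14]  [14,15]  [14,16]  [15,17]  [19,20]  [20,22]  [22,23]
[2,4] uncovered → point at 4; [5,7] uncovered → point at 7; [8,11] uncovered → point at 11; [14,15] uncovered → point at 15; [19,20] uncovered → point at 20; [22,23] uncovered → point at 23.
Points: 4, 7, 11, 15, 20, 23 (6 total).

6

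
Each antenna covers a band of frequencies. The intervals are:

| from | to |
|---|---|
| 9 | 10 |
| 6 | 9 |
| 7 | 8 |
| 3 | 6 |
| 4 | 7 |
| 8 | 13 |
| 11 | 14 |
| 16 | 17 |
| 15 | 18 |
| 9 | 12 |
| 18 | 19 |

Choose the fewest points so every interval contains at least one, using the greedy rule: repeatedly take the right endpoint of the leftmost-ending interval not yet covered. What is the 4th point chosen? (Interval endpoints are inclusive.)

Sorted: [3,6] [4,7] [7,8] [6,9] [9,10] [9,12] [8,13] [11,14] [16,17] [15,18] [18,19]
{[3,6],[4,7]} hit by 6; {[7,8],[6,9]} hit by 8; {[9,10],[9,12],[8,13]} hit by 10; {[11,14]} hit by 14; {[16,17],[15,18]} hit by 17; {[18,19]} hit by 19.
Points: 6, 8, 10, 14, 17, 19 (6 total).

14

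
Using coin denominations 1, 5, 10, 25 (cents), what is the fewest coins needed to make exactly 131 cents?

7

131 = 5×25 + 1×5 + 1×1
Total coins = 5 + 1 + 1 = 7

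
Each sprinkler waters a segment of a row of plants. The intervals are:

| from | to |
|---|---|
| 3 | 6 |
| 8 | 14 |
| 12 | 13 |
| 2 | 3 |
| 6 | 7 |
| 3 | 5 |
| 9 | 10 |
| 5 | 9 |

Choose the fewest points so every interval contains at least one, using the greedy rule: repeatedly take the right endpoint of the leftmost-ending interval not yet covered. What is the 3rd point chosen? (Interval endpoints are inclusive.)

10

Process intervals by earliest right end; each time one isn't hit yet, stab at its right endpoint.
Sorted: [2,3] [3,5] [3,6] [6,7] [5,9] [9,10] [12,13] [8,14]
{[2,3],[3,5],[3,6]} hit by 3; {[6,7],[5,9]} hit by 7; {[9,10]} hit by 10; {[12,13],[8,14]} hit by 13.
Points: 3, 7, 10, 13 (4 total).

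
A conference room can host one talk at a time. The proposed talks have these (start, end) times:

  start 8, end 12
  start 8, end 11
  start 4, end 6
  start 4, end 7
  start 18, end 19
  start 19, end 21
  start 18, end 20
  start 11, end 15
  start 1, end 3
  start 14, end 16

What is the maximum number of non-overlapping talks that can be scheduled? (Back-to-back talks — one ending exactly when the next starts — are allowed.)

Sort by end time and greedily take each interval whose start is ≥ the last chosen end.
By end time: (1,3), (4,6), (4,7), (8,11), (8,12), (11,15), (14,16), (18,19), (18,20), (19,21).
Pick (1,3); next start ≥ 3 → (4,6); next start ≥ 6 → (8,11); next start ≥ 11 → (11,15); next start ≥ 15 → (18,19); next start ≥ 19 → (19,21).
Selected 6 talks.

6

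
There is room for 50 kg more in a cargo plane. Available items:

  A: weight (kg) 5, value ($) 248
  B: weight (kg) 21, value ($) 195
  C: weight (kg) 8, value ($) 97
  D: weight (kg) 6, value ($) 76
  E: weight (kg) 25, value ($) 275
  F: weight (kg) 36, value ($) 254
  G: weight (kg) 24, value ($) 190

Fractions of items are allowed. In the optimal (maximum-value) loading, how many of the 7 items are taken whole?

Order: A (248/5=49.60) > D (76/6=12.67) > C (97/8=12.12) > E (275/25=11.00) > B (195/21=9.29) > G (190/24=7.92) > F (254/36=7.06)
Fill: take A (5 @ 248) → take D (6 @ 76) → take C (8 @ 97) → take E (25 @ 275) → take 6/21 of B → 55.71; 50/50 used.
4 item(s) taken whole; one partial (take 6/21 of B).

4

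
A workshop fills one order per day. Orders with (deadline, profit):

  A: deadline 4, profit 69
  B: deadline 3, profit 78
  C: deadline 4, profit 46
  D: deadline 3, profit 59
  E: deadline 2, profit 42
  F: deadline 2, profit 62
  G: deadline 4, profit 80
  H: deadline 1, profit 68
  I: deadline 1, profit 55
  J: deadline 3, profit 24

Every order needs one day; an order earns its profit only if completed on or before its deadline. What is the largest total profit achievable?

295

Sort by profit descending; place each in the latest free slot ≤ its deadline.
By profit: G(d4,80), B(d3,78), A(d4,69), H(d1,68), F(d2,62), D(d3,59), I(d1,55), C(d4,46), E(d2,42), J(d3,24)
G→slot 4; B→slot 3; A→slot 2; H→slot 1; F skipped; D skipped; I skipped; C skipped; E skipped; J skipped.
Profit = 68 + 69 + 78 + 80 = 295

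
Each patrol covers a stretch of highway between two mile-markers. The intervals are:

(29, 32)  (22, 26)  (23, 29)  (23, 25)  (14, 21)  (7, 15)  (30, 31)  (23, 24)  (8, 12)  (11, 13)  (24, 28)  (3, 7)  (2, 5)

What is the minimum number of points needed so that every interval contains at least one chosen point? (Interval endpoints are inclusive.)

Sorted: [2,5] [3,7] [8,12] [11,13] [7,15] [14,21] [23,24] [23,25] [22,26] [24,28] [23,29] [30,31] [29,32]
{[2,5],[3,7]} hit by 5; {[8,12],[11,13],[7,15]} hit by 12; {[14,21]} hit by 21; {[23,24],[23,25],[22,26],[24,28],[23,29]} hit by 24; {[30,31],[29,32]} hit by 31.
Points: 5, 12, 21, 24, 31 (5 total).

5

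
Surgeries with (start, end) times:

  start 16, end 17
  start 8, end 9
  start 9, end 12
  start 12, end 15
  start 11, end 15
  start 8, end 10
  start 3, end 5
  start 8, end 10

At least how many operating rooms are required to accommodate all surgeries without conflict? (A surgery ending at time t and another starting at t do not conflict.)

The answer is the maximum number of intervals overlapping at any instant.
starts: [3, 8, 8, 8, 9, 11, 12, 16]
ends:   [5, 9, 10, 10, 12, 15, 15, 17]
s3→1 e5→0 s8→1 s8→2 s8→3  — peak 3.

3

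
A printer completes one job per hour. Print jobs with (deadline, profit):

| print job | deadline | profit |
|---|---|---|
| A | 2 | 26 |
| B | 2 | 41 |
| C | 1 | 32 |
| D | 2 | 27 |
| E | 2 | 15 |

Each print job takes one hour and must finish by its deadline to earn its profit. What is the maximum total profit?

73

Take jobs in profit order; each goes to the latest open slot no later than its deadline.
Profit order: B=41 C=32 D=27 A=26 E=15
Assign: B→slot 2, C→slot 1, D skipped, A skipped, E skipped.
Slots: [1:C] [2:B]
Profit = 32 + 41 = 73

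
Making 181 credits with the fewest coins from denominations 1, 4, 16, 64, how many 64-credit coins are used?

2

181 = 2×64 + 3×16 + 1×4 + 1×1
Count of 64: 2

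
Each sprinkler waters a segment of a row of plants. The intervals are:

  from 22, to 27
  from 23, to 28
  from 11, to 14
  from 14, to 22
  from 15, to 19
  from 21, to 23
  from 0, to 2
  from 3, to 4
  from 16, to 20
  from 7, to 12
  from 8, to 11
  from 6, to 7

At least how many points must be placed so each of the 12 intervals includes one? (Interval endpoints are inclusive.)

By right end: [0,2]  [3,4]  [6,7]  [8,11]  [7,12]  [11,14]  [15,19]  [16,20]  [14,22]  [21,23]  [22,27]  [23,28]
[0,2] uncovered → point at 2; [3,4] uncovered → point at 4; [6,7] uncovered → point at 7; [8,11] uncovered → point at 11; [15,19] uncovered → point at 19; [21,23] uncovered → point at 23.
Points: 2, 4, 7, 11, 19, 23 (6 total).

6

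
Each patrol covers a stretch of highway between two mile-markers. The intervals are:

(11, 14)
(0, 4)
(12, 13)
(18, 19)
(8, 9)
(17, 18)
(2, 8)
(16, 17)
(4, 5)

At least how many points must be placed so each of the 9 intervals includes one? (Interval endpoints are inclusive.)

Sort by right endpoint; whenever an interval is uncovered, place a point at its right end.
By right end: [0,4]  [4,5]  [2,8]  [8,9]  [12,13]  [11,14]  [16,17]  [17,18]  [18,19]
[0,4] uncovered → point at 4; [8,9] uncovered → point at 9; [12,13] uncovered → point at 13; [16,17] uncovered → point at 17; [18,19] uncovered → point at 19.
Points: 4, 9, 13, 17, 19 (5 total).

5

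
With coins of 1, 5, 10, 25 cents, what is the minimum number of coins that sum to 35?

Use the largest denomination that fits, subtract, and repeat.
35 = 1×25 + 1×10
Total coins = 1 + 1 = 2

2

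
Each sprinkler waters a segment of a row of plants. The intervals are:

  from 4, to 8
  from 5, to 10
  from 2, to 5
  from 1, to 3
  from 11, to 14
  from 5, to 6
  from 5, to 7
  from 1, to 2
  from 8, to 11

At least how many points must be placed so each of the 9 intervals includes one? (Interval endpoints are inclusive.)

By right end: [1,2]  [1,3]  [2,5]  [5,6]  [5,7]  [4,8]  [5,10]  [8,11]  [11,14]
[1,2] uncovered → point at 2; [5,6] uncovered → point at 6; [8,11] uncovered → point at 11.
Points: 2, 6, 11 (3 total).

3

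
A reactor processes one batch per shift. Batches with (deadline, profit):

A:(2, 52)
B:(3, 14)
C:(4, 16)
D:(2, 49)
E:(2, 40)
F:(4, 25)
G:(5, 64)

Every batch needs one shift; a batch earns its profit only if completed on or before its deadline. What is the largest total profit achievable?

206

By profit: G(d5,64), A(d2,52), D(d2,49), E(d2,40), F(d4,25), C(d4,16), B(d3,14)
G→slot 5; A→slot 2; D→slot 1; E skipped; F→slot 4; C→slot 3; B skipped.
Profit = 49 + 52 + 16 + 25 + 64 = 206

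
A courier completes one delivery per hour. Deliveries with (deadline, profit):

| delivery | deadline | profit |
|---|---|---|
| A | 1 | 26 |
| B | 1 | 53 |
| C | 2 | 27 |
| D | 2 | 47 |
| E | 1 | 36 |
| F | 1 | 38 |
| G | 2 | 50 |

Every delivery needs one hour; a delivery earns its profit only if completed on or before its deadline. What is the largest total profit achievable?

103

Sort by profit descending; place each in the latest free slot ≤ its deadline.
By profit: B(d1,53), G(d2,50), D(d2,47), F(d1,38), E(d1,36), C(d2,27), A(d1,26)
B→slot 1; G→slot 2; D skipped; F skipped; E skipped; C skipped; A skipped.
Profit = 53 + 50 = 103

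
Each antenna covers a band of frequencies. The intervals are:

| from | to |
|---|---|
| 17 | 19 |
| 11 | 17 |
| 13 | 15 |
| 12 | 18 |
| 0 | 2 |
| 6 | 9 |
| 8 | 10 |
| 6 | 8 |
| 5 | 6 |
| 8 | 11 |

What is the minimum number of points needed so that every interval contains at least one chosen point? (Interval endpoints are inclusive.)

Sort by right endpoint; whenever an interval is uncovered, place a point at its right end.
Sorted: [0,2] [5,6] [6,8] [6,9] [8,10] [8,11] [13,15] [11,17] [12,18] [17,19]
{[0,2]} hit by 2; {[5,6],[6,8],[6,9]} hit by 6; {[8,10],[8,11]} hit by 10; {[13,15],[11,17],[12,18]} hit by 15; {[17,19]} hit by 19.
Points: 2, 6, 10, 15, 19 (5 total).

5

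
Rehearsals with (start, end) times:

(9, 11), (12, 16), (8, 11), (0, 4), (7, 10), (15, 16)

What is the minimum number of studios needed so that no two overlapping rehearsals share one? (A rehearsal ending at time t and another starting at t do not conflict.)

Count concurrent intervals with a sweep; the peak is the room count.
starts: [0, 7, 8, 9, 12, 15]
ends:   [4, 10, 11, 11, 16, 16]
s0→1 e4→0 s7→1 s8→2 s9→3  — peak 3.

3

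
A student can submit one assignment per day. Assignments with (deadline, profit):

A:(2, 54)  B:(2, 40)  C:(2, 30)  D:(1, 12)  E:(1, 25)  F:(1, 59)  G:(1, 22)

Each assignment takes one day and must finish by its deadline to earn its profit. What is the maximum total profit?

113

Sort by profit descending; place each in the latest free slot ≤ its deadline.
By profit: F(d1,59), A(d2,54), B(d2,40), C(d2,30), E(d1,25), G(d1,22), D(d1,12)
F→slot 1; A→slot 2; B skipped; C skipped; E skipped; G skipped; D skipped.
Profit = 59 + 54 = 113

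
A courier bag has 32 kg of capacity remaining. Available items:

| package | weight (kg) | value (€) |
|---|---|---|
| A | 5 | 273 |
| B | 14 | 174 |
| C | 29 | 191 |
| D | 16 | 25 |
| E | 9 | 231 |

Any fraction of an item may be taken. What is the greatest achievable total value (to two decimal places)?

704.34

Ratios (sorted): A 54.60, E 25.67, B 12.43, C 6.59, D 1.56
take A (5 @ 273); take E (9 @ 231); take B (14 @ 174); take 4/29 of C → 26.34. Capacity used 32/32.
Total value = 704.34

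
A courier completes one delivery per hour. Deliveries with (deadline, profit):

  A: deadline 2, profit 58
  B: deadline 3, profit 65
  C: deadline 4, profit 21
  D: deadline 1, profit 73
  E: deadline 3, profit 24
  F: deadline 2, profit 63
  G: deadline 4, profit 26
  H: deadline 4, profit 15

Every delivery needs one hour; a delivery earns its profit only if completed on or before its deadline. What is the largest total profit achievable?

227

By profit: D(d1,73), B(d3,65), F(d2,63), A(d2,58), G(d4,26), E(d3,24), C(d4,21), H(d4,15)
D→slot 1; B→slot 3; F→slot 2; A skipped; G→slot 4; E skipped; C skipped; H skipped.
Profit = 73 + 63 + 65 + 26 = 227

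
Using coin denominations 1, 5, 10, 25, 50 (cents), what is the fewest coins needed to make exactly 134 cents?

8

134 = 2×50 + 1×25 + 1×5 + 4×1
Total coins = 2 + 1 + 1 + 4 = 8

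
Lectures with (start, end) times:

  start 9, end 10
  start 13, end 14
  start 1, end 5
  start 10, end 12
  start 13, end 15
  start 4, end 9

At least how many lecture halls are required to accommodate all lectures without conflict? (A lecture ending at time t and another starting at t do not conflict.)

Events (time:±→running): 1:+→1 4:+→2 … peak 2.

2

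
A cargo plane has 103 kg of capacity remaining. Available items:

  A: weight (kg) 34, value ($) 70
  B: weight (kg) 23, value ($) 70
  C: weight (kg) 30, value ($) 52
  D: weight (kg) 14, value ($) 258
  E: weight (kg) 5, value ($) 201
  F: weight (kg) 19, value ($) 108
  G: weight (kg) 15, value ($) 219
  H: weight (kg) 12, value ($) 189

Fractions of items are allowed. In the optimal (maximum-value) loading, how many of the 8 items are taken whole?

Sort by value per unit weight and fill in that order.
Ratios (sorted): E 40.20, D 18.43, H 15.75, G 14.60, F 5.68, B 3.04, A 2.06, C 1.73
take E (5 @ 201); take D (14 @ 258); take H (12 @ 189); take G (15 @ 219); take F (19 @ 108); take B (23 @ 70); take 15/34 of A → 30.88. Capacity used 103/103.
6 item(s) taken whole; one partial (take 15/34 of A).

6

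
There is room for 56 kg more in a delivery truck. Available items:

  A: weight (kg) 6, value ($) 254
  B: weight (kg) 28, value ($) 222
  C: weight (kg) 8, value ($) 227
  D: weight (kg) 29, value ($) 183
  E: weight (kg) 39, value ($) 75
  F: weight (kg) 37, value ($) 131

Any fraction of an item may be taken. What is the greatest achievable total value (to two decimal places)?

Order: A (254/6=42.33) > C (227/8=28.38) > B (222/28=7.93) > D (183/29=6.31) > F (131/37=3.54) > E (75/39=1.92)
Fill: take A (6 @ 254) → take C (8 @ 227) → take B (28 @ 222) → take 14/29 of D → 88.34; 56/56 used.
Total value = 791.34

791.34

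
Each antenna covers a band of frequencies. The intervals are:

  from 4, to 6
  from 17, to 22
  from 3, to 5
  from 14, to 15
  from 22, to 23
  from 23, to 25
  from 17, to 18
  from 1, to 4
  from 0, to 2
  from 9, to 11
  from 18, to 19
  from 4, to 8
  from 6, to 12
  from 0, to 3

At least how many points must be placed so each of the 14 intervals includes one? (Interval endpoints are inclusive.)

Sorted: [0,2] [0,3] [1,4] [3,5] [4,6] [4,8] [9,11] [6,12] [14,15] [17,18] [18,19] [17,22] [22,23] [23,25]
{[0,2],[0,3],[1,4]} hit by 2; {[3,5],[4,6],[4,8]} hit by 5; {[9,11],[6,12]} hit by 11; {[14,15]} hit by 15; {[17,18],[18,19],[17,22]} hit by 18; {[22,23],[23,25]} hit by 23.
Points: 2, 5, 11, 15, 18, 23 (6 total).

6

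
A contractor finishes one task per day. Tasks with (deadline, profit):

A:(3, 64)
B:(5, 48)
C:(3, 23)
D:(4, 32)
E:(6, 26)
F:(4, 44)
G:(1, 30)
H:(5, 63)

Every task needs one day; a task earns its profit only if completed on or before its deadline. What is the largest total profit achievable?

Take jobs in profit order; each goes to the latest open slot no later than its deadline.
By profit: A(d3,64), H(d5,63), B(d5,48), F(d4,44), D(d4,32), G(d1,30), E(d6,26), C(d3,23)
A→slot 3; H→slot 5; B→slot 4; F→slot 2; D→slot 1; G skipped; E→slot 6; C skipped.
Profit = 32 + 44 + 64 + 48 + 63 + 26 = 277

277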